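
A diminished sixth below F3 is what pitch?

Six letter names down from F: A.
Moving 7 semitones down from F3 (the size of a diminished sixth) reaches A#2.

A#2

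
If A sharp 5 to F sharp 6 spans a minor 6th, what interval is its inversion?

The rule of nine gives the new number: 9 − 6 = 3, so a sixth becomes a third.
And minor becomes major under inversion, so we get a major third.

M3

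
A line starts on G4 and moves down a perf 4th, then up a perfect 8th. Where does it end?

Down a perfect fourth from G4: D4 (5 semitones down).
A perfect octave up from D4 is D5.

D5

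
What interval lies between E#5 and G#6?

minor tenth

E to G spans three letter names (E-F-G), plus an octave, so the interval is some kind of tenth.
A major tenth would be 16 semitones, but E#5 to G#6 is 15 — one semitone narrower, making it a minor tenth.
(Equivalently, a compound minor third: a minor third plus an octave.)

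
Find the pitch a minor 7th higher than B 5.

A 6

The seventh takes the letter from B up to A.
A minor seventh spans 10 semitones, so from B5 the target pitch is A6.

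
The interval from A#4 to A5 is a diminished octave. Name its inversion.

Inverted interval numbers add to nine, so an octave pairs with a unison (8 + 1 = 9).
The quality also flips — diminished becomes augmented — giving an augmented unison.

A1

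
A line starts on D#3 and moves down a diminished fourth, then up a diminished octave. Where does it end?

Down a diminished fourth from D#3: A##2 (4 semitones down).
A##2 up a diminished octave → A#3 (11 semitones).

A#3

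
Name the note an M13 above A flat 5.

F 7

Counting six letter names plus an octave up from A lands on F.
A major thirteenth is 21 semitones; 21 semitones up from Ab5 gives F7.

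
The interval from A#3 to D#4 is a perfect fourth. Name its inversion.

P5

Interval numbers invert to sum to nine: 4 + 5 = 9, so a fourth inverts to a fifth.
Quality inverts too: perfect stays perfect. That makes the inversion a perfect fifth.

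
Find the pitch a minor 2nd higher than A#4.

B4

Two letter names up from A: B.
Moving 1 semitone up from A#4 (the size of a minor second) reaches B4.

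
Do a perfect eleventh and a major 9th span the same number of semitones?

A perfect eleventh is 17 semitones but a major ninth is 14 semitones — different sizes.

No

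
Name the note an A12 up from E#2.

Five letters up from E (plus an octave) reaches B.
An augmented twelfth is 20 semitones; 20 semitones up from E#2 gives B##3.

B##3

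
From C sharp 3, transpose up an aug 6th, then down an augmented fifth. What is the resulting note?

C#3 up an augmented sixth → A##3 (10 semitones).
A##3 down an augmented fifth → D#3 (8 semitones).

D sharp 3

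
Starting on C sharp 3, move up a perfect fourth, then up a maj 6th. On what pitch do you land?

Up a perfect fourth from C#3: F#3 (5 semitones up).
A major sixth up from F#3 is D#4.

D sharp 4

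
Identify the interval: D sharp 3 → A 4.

D to A spans five letter names (D-E-F-G-A), plus an octave, so the interval is some kind of twelfth.
D#3 to A4 spans 18 semitones — one semitone narrower than the perfect twelfth (19) — giving a diminished twelfth.
(Equivalently, a compound diminished fifth: a diminished fifth plus an octave.)

diminished twelfth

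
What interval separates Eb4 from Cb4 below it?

Descending from Eb4 to Cb4 is the same interval as ascending Cb4 to Eb4.
C to E spans three letter names (C-D-E) — that makes it a third of some quality.
Counting semitones, Cb4→Eb4 is 4, which is the major third.

M3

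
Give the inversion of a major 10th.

minor 6th

First reduce the compound major tenth to its simple form, a major third.
Inverted interval numbers add to nine, so a third pairs with a sixth (3 + 6 = 9).
Quality inverts too: major becomes minor. That makes the inversion a minor sixth.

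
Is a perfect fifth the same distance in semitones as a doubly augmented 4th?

Yes

A perfect fifth spans 7 semitones, and a doubly augmented fourth also spans 7 semitones — they're enharmonic.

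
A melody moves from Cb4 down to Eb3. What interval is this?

m6

Descending from Cb4 to Eb3 is the same interval as ascending Eb3 to Cb4.
E to C spans six letter names (E-F-G-A-B-C) — that makes it a sixth of some quality.
Eb3 to Cb4 is 8 semitones, a half step short of the major sixth (9), so this is minor.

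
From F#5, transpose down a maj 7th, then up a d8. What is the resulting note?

Gb5

F#5 down a major seventh → G4 (11 semitones).
G4 up a diminished octave → Gb5 (11 semitones).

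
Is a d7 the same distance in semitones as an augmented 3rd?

A diminished seventh is 9 semitones but an augmented third is 5 semitones — different sizes.

No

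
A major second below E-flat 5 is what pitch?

D-flat 5

Counting two letter names down from E lands on D.
A major second spans 2 semitones, so from Eb5 the target pitch is Db5.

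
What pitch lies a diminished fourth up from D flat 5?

Counting four letter names up from D lands on G.
A diminished fourth is 4 semitones; 4 semitones up from Db5 gives Gbb5.

G double-flat 5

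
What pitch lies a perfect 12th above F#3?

Five letters up from F (plus an octave) reaches C.
A perfect twelfth spans 19 semitones, so from F#3 the target pitch is C#5.

C#5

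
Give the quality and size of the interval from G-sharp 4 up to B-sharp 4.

major third

G to B spans three letter names (G-A-B): a third.
The major third spans 4 semitones, and G#4 to B#4 is exactly 4 semitones — so this is a major third.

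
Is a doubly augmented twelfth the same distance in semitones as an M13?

A doubly augmented twelfth = 21 semitones = a major thirteenth; enharmonically equal.

Yes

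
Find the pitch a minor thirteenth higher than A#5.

F#7

Six letters up from A (plus an octave) reaches F.
A minor thirteenth spans 20 semitones, so from A#5 the target pitch is F#7.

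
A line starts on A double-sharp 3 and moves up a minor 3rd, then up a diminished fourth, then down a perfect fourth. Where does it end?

C sharp 4

Up a minor third from A##3: C##4 (3 semitones up).
Up a diminished fourth from C##4: F#4 (4 semitones up).
A perfect fourth down from F#4 is C#4.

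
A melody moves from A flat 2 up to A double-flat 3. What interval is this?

d8

A to A is the same letter name, plus an octave — that makes it an octave of some quality.
The perfect octave is 12 semitones; here we have 11, one semitone narrower: diminished.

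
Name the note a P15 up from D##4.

A fifteenth keeps the letter name D, two octaves up from D.
A perfect fifteenth spans 24 semitones, so from D##4 the target pitch is D##6.

D##6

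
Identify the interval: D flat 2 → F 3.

D to F spans three letter names (D-E-F), plus an octave, so the interval is some kind of tenth.
The major tenth spans 16 semitones, and Db2 to F3 is exactly 16 semitones — so this is a major tenth.
(Equivalently, a compound major third: a major third plus an octave.)

major tenth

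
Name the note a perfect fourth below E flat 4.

B flat 3

Four letter names down from E: B.
Moving 5 semitones down from Eb4 (the size of a perfect fourth) reaches Bb3.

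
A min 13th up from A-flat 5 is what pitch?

F-flat 7

Counting six letter names plus an octave up from A lands on F.
A minor thirteenth spans 20 semitones, so from Ab5 the target pitch is Fb7.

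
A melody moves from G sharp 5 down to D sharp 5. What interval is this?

Descending from G#5 to D#5 is the same interval as ascending D#5 to G#5.
D to G spans four letter names (D-E-F-G), so the interval is some kind of fourth.
The perfect fourth spans 5 semitones, and D#5 to G#5 is exactly 5 semitones — so this is a perfect fourth.

P4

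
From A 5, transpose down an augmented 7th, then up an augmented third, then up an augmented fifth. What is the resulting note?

An augmented seventh down from A5 is Bbb4.
Up an augmented third from Bbb4: D5 (5 semitones up).
An augmented fifth up from D5 is A#5.

A sharp 5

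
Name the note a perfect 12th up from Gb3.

The twelfth's letter: G up five letter names plus an octave → D.
A perfect twelfth is 19 semitones; 19 semitones up from Gb3 gives Db5.

Db5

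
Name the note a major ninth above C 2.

D 3

Counting two letter names plus an octave up from C lands on D.
A major ninth spans 14 semitones, so from C2 the target pitch is D3.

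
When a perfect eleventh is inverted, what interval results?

perfect fifth

First reduce the compound perfect eleventh to its simple form, a perfect fourth.
The rule of nine gives the new number: 9 − 4 = 5, so a fourth becomes a fifth.
And perfect stays perfect under inversion, so we get a perfect fifth.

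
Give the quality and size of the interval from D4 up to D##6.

AA15

D to D is the same letter name, plus 2 octaves: a fifteenth.
D4 to D##6 spans 26 semitones — two semitones wider than the perfect fifteenth (24) — giving a doubly augmented fifteenth.
(Equivalently, a compound doubly augmented octave: a doubly augmented octave plus an octave.)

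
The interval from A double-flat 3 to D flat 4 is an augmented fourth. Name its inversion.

Interval numbers invert to sum to nine: 4 + 5 = 9, so a fourth inverts to a fifth.
Quality inverts too: augmented becomes diminished. That makes the inversion a diminished fifth.

diminished 5th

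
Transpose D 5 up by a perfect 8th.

D 6

The letter stays D (same as the start), shifted an octave up.
A perfect octave spans 12 semitones, so from D5 the target pitch is D6.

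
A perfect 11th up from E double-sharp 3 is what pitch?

Four letters up from E (plus an octave) reaches A.
A perfect eleventh spans 17 semitones, so from E##3 the target pitch is A##4.

A double-sharp 4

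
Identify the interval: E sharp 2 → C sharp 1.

Descending from E#2 to C#1 is the same interval as ascending C#1 to E#2.
C to E spans three letter names (C-D-E), plus an octave: a tenth.
C#1 to E#2 is 16 semitones, matching the major tenth exactly, so the quality is major.
(Equivalently, a compound major third: a major third plus an octave.)

major tenth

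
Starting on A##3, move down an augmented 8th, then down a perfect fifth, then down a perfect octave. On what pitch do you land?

An augmented octave down from A##3 is A#2.
A#2 down a perfect fifth → D#2 (7 semitones).
A perfect octave down from D#2 is D#1.

D#1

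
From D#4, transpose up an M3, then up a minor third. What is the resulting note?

A major third up from D#4 is F##4.
A minor third up from F##4 is A#4.

A#4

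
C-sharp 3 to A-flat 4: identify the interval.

C to A spans six letter names (C-D-E-F-G-A), plus an octave, so the interval is some kind of thirteenth.
The major thirteenth is 21 semitones; here we have 19, two semitones narrower: diminished.
(Equivalently, a compound diminished sixth: a diminished sixth plus an octave.)

diminished thirteenth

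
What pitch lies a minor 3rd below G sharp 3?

The third takes the letter from G down to E.
A minor third spans 3 semitones, so from G#3 the target pitch is E#3.

E sharp 3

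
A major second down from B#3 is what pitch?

A#3

Counting two letter names down from B lands on A.
A major second is 2 semitones; 2 semitones down from B#3 gives A#3.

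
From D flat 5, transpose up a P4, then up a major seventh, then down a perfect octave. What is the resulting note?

F 5

Up a perfect fourth from Db5: Gb5 (5 semitones up).
Gb5 up a major seventh → F6 (11 semitones).
F6 down a perfect octave → F5 (12 semitones).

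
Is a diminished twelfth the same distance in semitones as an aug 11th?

Both span 18 semitones: a diminished twelfth and an augmented eleventh are the same chromatic distance.

Yes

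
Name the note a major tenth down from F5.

The tenth's letter: F down three letter names plus an octave → D.
A major tenth spans 16 semitones, so from F5 the target pitch is Db4.

Db4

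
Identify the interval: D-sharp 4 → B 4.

minor 6th

D to B spans six letter names (D-E-F-G-A-B) — that makes it a sixth of some quality.
D#4 to B4 is 8 semitones, a half step short of the major sixth (9), so this is minor.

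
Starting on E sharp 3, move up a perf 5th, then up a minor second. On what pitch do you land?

C sharp 4

A perfect fifth up from E#3 is B#3.
B#3 up a minor second → C#4 (1 semitone).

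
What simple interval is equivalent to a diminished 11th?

diminished 4th

Subtracting seven from the interval number removes an octave: 11 − 7 = 4.
So a diminished eleventh is an octave plus a diminished fourth. The quality is unchanged.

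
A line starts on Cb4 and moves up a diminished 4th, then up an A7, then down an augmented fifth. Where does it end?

Up a diminished fourth from Cb4: Fbb4 (4 semitones up).
Fbb4 up an augmented seventh → Eb5 (12 semitones).
Down an augmented fifth from Eb5: Abb4 (8 semitones down).

Abb4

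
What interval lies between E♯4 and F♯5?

E to F spans two letter names (E-F), plus an octave — that makes it a ninth of some quality.
E#4 to F#5 is 13 semitones, a half step short of the major ninth (14), so this is minor.
(Equivalently, a compound minor second: a minor second plus an octave.)

minor ninth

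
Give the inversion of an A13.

diminished 3rd

First reduce the compound augmented thirteenth to its simple form, an augmented sixth.
Interval numbers invert to sum to nine: 6 + 3 = 9, so a sixth inverts to a third.
Quality inverts too: augmented becomes diminished. That makes the inversion a diminished third.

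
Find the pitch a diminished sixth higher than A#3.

Counting six letter names up from A lands on F.
Moving 7 semitones up from A#3 (the size of a diminished sixth) reaches F4.

F4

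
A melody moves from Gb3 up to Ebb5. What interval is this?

minor 13th

G to E spans six letter names (G-A-B-C-D-E), plus an octave, so the interval is some kind of thirteenth.
A major thirteenth would be 21 semitones, but Gb3 to Ebb5 is 20 — one semitone narrower, making it a minor thirteenth.
(Equivalently, a compound minor sixth: a minor sixth plus an octave.)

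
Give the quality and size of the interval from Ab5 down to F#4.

Descending from Ab5 to F#4 is the same interval as ascending F#4 to Ab5.
F to A spans three letter names (F-G-A), plus an octave, so the interval is some kind of tenth.
A major tenth would be 16 semitones; F#4 to Ab5 is 14, two semitones narrower, so the interval is diminished.
(Equivalently, a compound diminished third: a diminished third plus an octave.)

diminished tenth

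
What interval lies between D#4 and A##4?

D to A spans five letter names (D-E-F-G-A): a fifth.
A perfect fifth would be 7 semitones; D#4 to A##4 is 8, one semitone wider, so the interval is augmented.

augmented fifth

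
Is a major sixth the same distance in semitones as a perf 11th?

9 semitones (major sixth) vs 17 semitones (perfect eleventh): not equal.

No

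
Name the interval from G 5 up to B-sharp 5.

G to B spans three letter names (G-A-B): a third.
A major third would be 4 semitones; G5 to B#5 is 5, one semitone wider, so the interval is augmented.

A3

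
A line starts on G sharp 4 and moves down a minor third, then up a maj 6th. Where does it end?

A minor third down from G#4 is E#4.
Up a major sixth from E#4: C##5 (9 semitones up).

C double-sharp 5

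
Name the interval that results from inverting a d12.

augmented 4th

First reduce the compound diminished twelfth to its simple form, a diminished fifth.
The rule of nine gives the new number: 9 − 5 = 4, so a fifth becomes a fourth.
And diminished becomes augmented under inversion, so we get an augmented fourth.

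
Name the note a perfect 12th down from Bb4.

Counting five letter names plus an octave down from B lands on E.
Moving 19 semitones down from Bb4 (the size of a perfect twelfth) reaches Eb3.

Eb3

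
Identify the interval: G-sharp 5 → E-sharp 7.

major thirteenth

G to E spans six letter names (G-A-B-C-D-E), plus an octave: a thirteenth.
G#5 to E#7 is 21 semitones, matching the major thirteenth exactly, so the quality is major.
(Equivalently, a compound major sixth: a major sixth plus an octave.)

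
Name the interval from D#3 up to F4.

diminished 10th

D to F spans three letter names (D-E-F), plus an octave, so the interval is some kind of tenth.
D#3 to F4 spans 14 semitones — two semitones narrower than the major tenth (16) — giving a diminished tenth.
(Equivalently, a compound diminished third: a diminished third plus an octave.)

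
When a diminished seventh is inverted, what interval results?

Inverted interval numbers add to nine, so a seventh pairs with a second (7 + 2 = 9).
The quality also flips — diminished becomes augmented — giving an augmented second.

augmented 2nd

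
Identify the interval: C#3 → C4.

diminished 8th

C to C is the same letter name, plus an octave — that makes it an octave of some quality.
The perfect octave is 12 semitones; here we have 11, one semitone narrower: diminished.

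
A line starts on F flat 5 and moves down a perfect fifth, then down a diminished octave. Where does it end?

B flat 3

Down a perfect fifth from Fb5: Bbb4 (7 semitones down).
Down a diminished octave from Bbb4: Bb3 (11 semitones down).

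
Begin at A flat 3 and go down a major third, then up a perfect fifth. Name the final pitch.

Down a major third from Ab3: Fb3 (4 semitones down).
Fb3 up a perfect fifth → Cb4 (7 semitones).

C flat 4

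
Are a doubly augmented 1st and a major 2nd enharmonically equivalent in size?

A doubly augmented unison = 2 semitones = a major second; enharmonically equal.

Yes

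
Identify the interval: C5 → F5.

C to F spans four letter names (C-D-E-F), so the interval is some kind of fourth.
C5 to F5 is 5 semitones, matching the perfect fourth exactly, so the quality is perfect.

P4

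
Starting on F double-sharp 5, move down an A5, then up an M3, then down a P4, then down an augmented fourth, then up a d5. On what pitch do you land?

An augmented fifth down from F##5 is B4.
Up a major third from B4: D#5 (4 semitones up).
D#5 down a perfect fourth → A#4 (5 semitones).
Down an augmented fourth from A#4: E4 (6 semitones down).
Up a diminished fifth from E4: Bb4 (6 semitones up).

B flat 4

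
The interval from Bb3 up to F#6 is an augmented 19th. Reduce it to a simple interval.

augmented 5th

Take out 2 octaves (14 from the number): 19 − 14 = 5.
That makes an augmented nineteenth a compound augmented fifth — 2 octaves plus an augmented fifth.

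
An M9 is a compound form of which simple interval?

M2

Take out an octave (7 from the number): 9 − 7 = 2.
Quality carries through unchanged, so the simple form is a major second.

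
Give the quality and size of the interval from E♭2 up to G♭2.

minor 3rd

E to G spans three letter names (E-F-G): a third.
A major third would be 4 semitones, but Eb2 to Gb2 is 3 — one semitone narrower, making it a minor third.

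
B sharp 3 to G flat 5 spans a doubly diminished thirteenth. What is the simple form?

doubly diminished sixth

Each octave removed subtracts seven from the number: 13 − 7 = 6.
That makes a doubly diminished thirteenth a compound doubly diminished sixth — an octave plus a doubly diminished sixth.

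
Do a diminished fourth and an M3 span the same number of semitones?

Both span 4 semitones: a diminished fourth and a major third are the same chromatic distance.

Yes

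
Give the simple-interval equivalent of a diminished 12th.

diminished 5th

Each octave removed subtracts seven from the number: 12 − 7 = 5.
So a diminished twelfth is an octave plus a diminished fifth. The quality is unchanged.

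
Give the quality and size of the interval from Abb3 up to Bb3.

A2

A to B spans two letter names (A-B) — that makes it a second of some quality.
Abb3 to Bb3 spans 3 semitones — one semitone wider than the major second (2) — giving an augmented second.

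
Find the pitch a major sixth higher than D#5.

B#5

Six letter names up from D: B.
Moving 9 semitones up from D#5 (the size of a major sixth) reaches B#5.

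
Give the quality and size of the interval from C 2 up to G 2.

C to G spans five letter names (C-D-E-F-G): a fifth.
C2 to G2 is 7 semitones, matching the perfect fifth exactly, so the quality is perfect.

P5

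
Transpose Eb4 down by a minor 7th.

Seven letter names down from E: F.
A minor seventh spans 10 semitones, so from Eb4 the target pitch is F3.

F3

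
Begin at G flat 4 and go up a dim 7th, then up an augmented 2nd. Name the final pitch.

Up a diminished seventh from Gb4: Fbb5 (9 semitones up).
An augmented second up from Fbb5 is Gb5.

G flat 5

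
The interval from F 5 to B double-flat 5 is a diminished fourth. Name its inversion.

augmented 5th

Interval numbers invert to sum to nine: 4 + 5 = 9, so a fourth inverts to a fifth.
Quality inverts too: diminished becomes augmented. That makes the inversion an augmented fifth.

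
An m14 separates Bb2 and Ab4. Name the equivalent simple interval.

Take out an octave (7 from the number): 14 − 7 = 7.
Quality carries through unchanged, so the simple form is a minor seventh.

m7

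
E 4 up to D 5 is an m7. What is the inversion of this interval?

Interval numbers invert to sum to nine: 7 + 2 = 9, so a seventh inverts to a second.
And minor becomes major under inversion, so we get a major second.

major 2nd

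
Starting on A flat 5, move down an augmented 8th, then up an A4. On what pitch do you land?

D flat 5

An augmented octave down from Ab5 is Abb4.
Abb4 up an augmented fourth → Db5 (6 semitones).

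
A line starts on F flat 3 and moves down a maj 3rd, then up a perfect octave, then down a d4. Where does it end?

A flat 3

Fb3 down a major third → Dbb3 (4 semitones).
Dbb3 up a perfect octave → Dbb4 (12 semitones).
Down a diminished fourth from Dbb4: Ab3 (4 semitones down).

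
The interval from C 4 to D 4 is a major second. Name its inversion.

Inverted interval numbers add to nine, so a second pairs with a seventh (2 + 7 = 9).
And major becomes minor under inversion, so we get a minor seventh.

minor 7th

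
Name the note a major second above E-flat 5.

The second takes the letter from E up to F.
A major second is 2 semitones; 2 semitones up from Eb5 gives F5.

F 5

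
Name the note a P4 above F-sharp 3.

B 3

The fourth takes the letter from F up to B.
A perfect fourth spans 5 semitones, so from F#3 the target pitch is B3.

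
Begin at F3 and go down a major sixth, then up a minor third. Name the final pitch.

Cb3

Down a major sixth from F3: Ab2 (9 semitones down).
Ab2 up a minor third → Cb3 (3 semitones).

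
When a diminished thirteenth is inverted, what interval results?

First reduce the compound diminished thirteenth to its simple form, a diminished sixth.
Inverted interval numbers add to nine, so a sixth pairs with a third (6 + 3 = 9).
Quality inverts too: diminished becomes augmented. That makes the inversion an augmented third.

augmented 3rd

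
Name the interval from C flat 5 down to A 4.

diminished 3rd

Descending from Cb5 to A4 is the same interval as ascending A4 to Cb5.
A to C spans three letter names (A-B-C), so the interval is some kind of third.
The major third is 4 semitones; here we have 2, two semitones narrower: diminished.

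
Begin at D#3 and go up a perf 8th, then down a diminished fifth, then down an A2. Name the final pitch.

F#3

D#3 up a perfect octave → D#4 (12 semitones).
A diminished fifth down from D#4 is G##3.
An augmented second down from G##3 is F#3.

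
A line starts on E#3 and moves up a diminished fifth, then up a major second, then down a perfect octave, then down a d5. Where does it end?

F##2

A diminished fifth up from E#3 is B3.
Up a major second from B3: C#4 (2 semitones up).
A perfect octave down from C#4 is C#3.
A diminished fifth down from C#3 is F##2.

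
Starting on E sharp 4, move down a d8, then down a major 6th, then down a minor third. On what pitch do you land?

E double-sharp 2

Down a diminished octave from E#4: E##3 (11 semitones down).
E##3 down a major sixth → G##2 (9 semitones).
Down a minor third from G##2: E##2 (3 semitones down).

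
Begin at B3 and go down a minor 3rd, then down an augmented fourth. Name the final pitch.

D3

A minor third down from B3 is G#3.
G#3 down an augmented fourth → D3 (6 semitones).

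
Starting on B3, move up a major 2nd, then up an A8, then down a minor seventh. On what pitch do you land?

B3 up a major second → C#4 (2 semitones).
An augmented octave up from C#4 is C##5.
Down a minor seventh from C##5: D##4 (10 semitones down).

D##4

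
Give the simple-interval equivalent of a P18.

perfect fourth

Each octave removed subtracts seven from the number: 18 − 14 = 4.
Quality carries through unchanged, so the simple form is a perfect fourth.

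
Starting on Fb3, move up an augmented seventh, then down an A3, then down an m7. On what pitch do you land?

Db3

An augmented seventh up from Fb3 is E4.
Down an augmented third from E4: Cb4 (5 semitones down).
Down a minor seventh from Cb4: Db3 (10 semitones down).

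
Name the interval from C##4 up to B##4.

major 7th

C to B spans seven letter names (C-D-E-F-G-A-B): a seventh.
The major seventh spans 11 semitones, and C##4 to B##4 is exactly 11 semitones — so this is a major seventh.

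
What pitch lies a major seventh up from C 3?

B 3

Counting seven letter names up from C lands on B.
A major seventh is 11 semitones; 11 semitones up from C3 gives B3.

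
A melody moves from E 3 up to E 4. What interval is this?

E to E is the same letter name, plus an octave — that makes it an octave of some quality.
E3 to E4 is 12 semitones, matching the perfect octave exactly, so the quality is perfect.

perfect 8th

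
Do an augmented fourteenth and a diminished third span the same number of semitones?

No

An augmented fourteenth spans 24 semitones; a diminished third spans 2 semitones. They differ by 22.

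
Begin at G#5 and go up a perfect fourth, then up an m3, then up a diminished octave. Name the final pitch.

G#5 up a perfect fourth → C#6 (5 semitones).
A minor third up from C#6 is E6.
A diminished octave up from E6 is Eb7.

Eb7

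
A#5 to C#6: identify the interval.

A to C spans three letter names (A-B-C) — that makes it a third of some quality.
At 3 semitones, A#5→C#6 falls one short of a major third: minor.

minor third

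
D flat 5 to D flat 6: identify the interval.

perfect octave

D to D is the same letter name, plus an octave: an octave.
Db5 to Db6 is 12 semitones, matching the perfect octave exactly, so the quality is perfect.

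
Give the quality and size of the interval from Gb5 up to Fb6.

G to F spans seven letter names (G-A-B-C-D-E-F): a seventh.
At 10 semitones, Gb5→Fb6 falls one short of a major seventh: minor.

minor seventh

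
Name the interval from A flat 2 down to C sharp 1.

Descending from Ab2 to C#1 is the same interval as ascending C#1 to Ab2.
C to A spans six letter names (C-D-E-F-G-A), plus an octave — that makes it a thirteenth of some quality.
C#1 to Ab2 spans 19 semitones — two semitones narrower than the major thirteenth (21) — giving a diminished thirteenth.
(Equivalently, a compound diminished sixth: a diminished sixth plus an octave.)

diminished 13th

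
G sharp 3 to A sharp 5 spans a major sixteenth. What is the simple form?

major 2nd

Take out 2 octaves (14 from the number): 16 − 14 = 2.
So a major sixteenth is 2 octaves plus a major second. The quality is unchanged.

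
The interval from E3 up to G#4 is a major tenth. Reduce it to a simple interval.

Take out an octave (7 from the number): 10 − 7 = 3.
Quality carries through unchanged, so the simple form is a major third.

major third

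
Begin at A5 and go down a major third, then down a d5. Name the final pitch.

A5 down a major third → F5 (4 semitones).
A diminished fifth down from F5 is B4.

B4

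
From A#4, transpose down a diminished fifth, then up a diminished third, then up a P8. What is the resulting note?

F#5

Down a diminished fifth from A#4: D##4 (6 semitones down).
Up a diminished third from D##4: F#4 (2 semitones up).
A perfect octave up from F#4 is F#5.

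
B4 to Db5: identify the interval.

B to D spans three letter names (B-C-D): a third.
The major third is 4 semitones; here we have 2, two semitones narrower: diminished.

diminished 3rd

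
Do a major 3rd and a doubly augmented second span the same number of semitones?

Both span 4 semitones: a major third and a doubly augmented second are the same chromatic distance.

Yes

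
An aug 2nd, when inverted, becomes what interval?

The rule of nine gives the new number: 9 − 2 = 7, so a second becomes a seventh.
Quality inverts too: augmented becomes diminished. That makes the inversion a diminished seventh.

diminished seventh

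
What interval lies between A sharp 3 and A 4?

diminished 8th

A to A is the same letter name, plus an octave — that makes it an octave of some quality.
A#3 to A4 spans 11 semitones — one semitone narrower than the perfect octave (12) — giving a diminished octave.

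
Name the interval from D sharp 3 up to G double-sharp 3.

D to G spans four letter names (D-E-F-G) — that makes it a fourth of some quality.
The perfect fourth is 5 semitones; here we have 6, one semitone wider: augmented.

augmented fourth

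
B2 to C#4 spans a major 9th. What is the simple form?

Each octave removed subtracts seven from the number: 9 − 7 = 2.
Quality carries through unchanged, so the simple form is a major second.

M2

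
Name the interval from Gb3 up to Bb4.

G to B spans three letter names (G-A-B), plus an octave: a tenth.
Gb3 to Bb4 is 16 semitones, matching the major tenth exactly, so the quality is major.
(Equivalently, a compound major third: a major third plus an octave.)

major tenth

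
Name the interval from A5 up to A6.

perfect 8th

A to A is the same letter name, plus an octave, so the interval is some kind of octave.
A5 to A6 is 12 semitones, matching the perfect octave exactly, so the quality is perfect.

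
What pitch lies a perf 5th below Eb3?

The fifth takes the letter from E down to A.
A perfect fifth spans 7 semitones, so from Eb3 the target pitch is Ab2.

Ab2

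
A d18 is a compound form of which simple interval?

diminished fourth

Subtracting seven from the interval number removes an octave: 18 − 14 = 4.
That makes a diminished eighteenth a compound diminished fourth — 2 octaves plus a diminished fourth.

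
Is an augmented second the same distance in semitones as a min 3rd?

Both span 3 semitones: an augmented second and a minor third are the same chromatic distance.

Yes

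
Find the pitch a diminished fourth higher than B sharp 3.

Counting four letter names up from B lands on E.
A diminished fourth spans 4 semitones, so from B#3 the target pitch is E4.

E 4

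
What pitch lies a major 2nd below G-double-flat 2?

F-double-flat 2

Counting two letter names down from G lands on F.
A major second is 2 semitones; 2 semitones down from Gbb2 gives Fbb2.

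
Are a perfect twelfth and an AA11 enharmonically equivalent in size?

A perfect twelfth spans 19 semitones, and a doubly augmented eleventh also spans 19 semitones — they're enharmonic.

Yes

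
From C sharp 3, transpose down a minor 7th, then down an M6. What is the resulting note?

F sharp 1

Down a minor seventh from C#3: D#2 (10 semitones down).
Down a major sixth from D#2: F#1 (9 semitones down).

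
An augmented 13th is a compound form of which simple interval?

Take out an octave (7 from the number): 13 − 7 = 6.
That makes an augmented thirteenth a compound augmented sixth — an octave plus an augmented sixth.

A6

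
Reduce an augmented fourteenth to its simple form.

Each octave removed subtracts seven from the number: 14 − 7 = 7.
So an augmented fourteenth is an octave plus an augmented seventh. The quality is unchanged.

augmented seventh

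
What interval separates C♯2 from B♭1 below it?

A2

Descending from C#2 to Bb1 is the same interval as ascending Bb1 to C#2.
B to C spans two letter names (B-C), so the interval is some kind of second.
The major second is 2 semitones; here we have 3, one semitone wider: augmented.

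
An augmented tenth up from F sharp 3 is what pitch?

Three letters up from F (plus an octave) reaches A.
Moving 17 semitones up from F#3 (the size of an augmented tenth) reaches A##4.

A double-sharp 4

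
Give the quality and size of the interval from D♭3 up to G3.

D to G spans four letter names (D-E-F-G) — that makes it a fourth of some quality.
Db3 to G3 spans 6 semitones — one semitone wider than the perfect fourth (5) — giving an augmented fourth.

augmented fourth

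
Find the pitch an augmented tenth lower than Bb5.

Three letters down from B (plus an octave) reaches G.
Moving 17 semitones down from Bb5 (the size of an augmented tenth) reaches Gbb4.

Gbb4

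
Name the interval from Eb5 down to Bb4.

P4

Descending from Eb5 to Bb4 is the same interval as ascending Bb4 to Eb5.
B to E spans four letter names (B-C-D-E), so the interval is some kind of fourth.
The perfect fourth spans 5 semitones, and Bb4 to Eb5 is exactly 5 semitones — so this is a perfect fourth.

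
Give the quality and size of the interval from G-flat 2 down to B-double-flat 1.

major 6th

Descending from Gb2 to Bbb1 is the same interval as ascending Bbb1 to Gb2.
B to G spans six letter names (B-C-D-E-F-G), so the interval is some kind of sixth.
Counting semitones, Bbb1→Gb2 is 9, which is the major sixth.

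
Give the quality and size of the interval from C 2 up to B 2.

major seventh

C to B spans seven letter names (C-D-E-F-G-A-B): a seventh.
Counting semitones, C2→B2 is 11, which is the major seventh.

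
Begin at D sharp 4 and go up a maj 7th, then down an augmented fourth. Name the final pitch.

D#4 up a major seventh → C##5 (11 semitones).
Down an augmented fourth from C##5: G#4 (6 semitones down).

G sharp 4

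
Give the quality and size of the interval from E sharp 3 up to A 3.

d4

E to A spans four letter names (E-F-G-A) — that makes it a fourth of some quality.
The perfect fourth is 5 semitones; here we have 4, one semitone narrower: diminished.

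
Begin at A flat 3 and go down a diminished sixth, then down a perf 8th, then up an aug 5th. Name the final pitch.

Down a diminished sixth from Ab3: C#3 (7 semitones down).
A perfect octave down from C#3 is C#2.
Up an augmented fifth from C#2: G##2 (8 semitones up).

G double-sharp 2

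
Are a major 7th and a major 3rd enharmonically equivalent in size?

11 semitones (major seventh) vs 4 semitones (major third): not equal.

No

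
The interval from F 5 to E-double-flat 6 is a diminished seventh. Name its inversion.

augmented second

The rule of nine gives the new number: 9 − 7 = 2, so a seventh becomes a second.
And diminished becomes augmented under inversion, so we get an augmented second.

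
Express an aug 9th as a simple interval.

Subtracting seven from the interval number removes an octave: 9 − 7 = 2.
So an augmented ninth is an octave plus an augmented second. The quality is unchanged.

augmented 2nd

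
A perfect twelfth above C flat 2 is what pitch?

G flat 3

Counting five letter names plus an octave up from C lands on G.
A perfect twelfth is 19 semitones; 19 semitones up from Cb2 gives Gb3.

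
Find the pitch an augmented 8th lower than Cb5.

Cbb4

For an octave the letter name doesn't change: still C, an octave down.
An augmented octave is 13 semitones; 13 semitones down from Cb5 gives Cbb4.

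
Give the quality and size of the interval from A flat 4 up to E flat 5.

perfect fifth

A to E spans five letter names (A-B-C-D-E), so the interval is some kind of fifth.
The perfect fifth spans 7 semitones, and Ab4 to Eb5 is exactly 7 semitones — so this is a perfect fifth.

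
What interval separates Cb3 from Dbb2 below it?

major seventh

Descending from Cb3 to Dbb2 is the same interval as ascending Dbb2 to Cb3.
D to C spans seven letter names (D-E-F-G-A-B-C), so the interval is some kind of seventh.
The major seventh spans 11 semitones, and Dbb2 to Cb3 is exactly 11 semitones — so this is a major seventh.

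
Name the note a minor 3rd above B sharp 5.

D sharp 6

The third takes the letter from B up to D.
Moving 3 semitones up from B#5 (the size of a minor third) reaches D#6.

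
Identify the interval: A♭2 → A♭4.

perfect fifteenth

A to A is the same letter name, plus 2 octaves — that makes it a fifteenth of some quality.
The perfect fifteenth spans 24 semitones, and Ab2 to Ab4 is exactly 24 semitones — so this is a perfect fifteenth.
(Equivalently, a compound perfect octave: a perfect octave plus an octave.)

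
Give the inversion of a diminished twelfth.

A4

First reduce the compound diminished twelfth to its simple form, a diminished fifth.
Inverted interval numbers add to nine, so a fifth pairs with a fourth (5 + 4 = 9).
Quality inverts too: diminished becomes augmented. That makes the inversion an augmented fourth.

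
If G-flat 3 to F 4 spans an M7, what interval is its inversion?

Inverted interval numbers add to nine, so a seventh pairs with a second (7 + 2 = 9).
And major becomes minor under inversion, so we get a minor second.

m2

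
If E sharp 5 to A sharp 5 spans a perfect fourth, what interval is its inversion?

perfect 5th

Inverted interval numbers add to nine, so a fourth pairs with a fifth (4 + 5 = 9).
The quality also flips — perfect stays perfect — giving a perfect fifth.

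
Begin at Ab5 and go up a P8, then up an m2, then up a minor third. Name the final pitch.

A perfect octave up from Ab5 is Ab6.
A minor second up from Ab6 is Bbb6.
A minor third up from Bbb6 is Dbb7.

Dbb7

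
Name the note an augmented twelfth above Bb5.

The twelfth's letter: B up five letter names plus an octave → F.
Moving 20 semitones up from Bb5 (the size of an augmented twelfth) reaches F#7.

F#7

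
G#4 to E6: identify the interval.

minor 13th

G to E spans six letter names (G-A-B-C-D-E), plus an octave: a thirteenth.
G#4 to E6 is 20 semitones, a half step short of the major thirteenth (21), so this is minor.
(Equivalently, a compound minor sixth: a minor sixth plus an octave.)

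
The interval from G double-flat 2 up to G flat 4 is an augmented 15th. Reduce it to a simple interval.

augmented octave

Take out an octave (7 from the number): 15 − 7 = 8.
Quality carries through unchanged, so the simple form is an augmented octave.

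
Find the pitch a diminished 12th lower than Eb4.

A2

Counting five letter names plus an octave down from E lands on A.
A diminished twelfth is 18 semitones; 18 semitones down from Eb4 gives A2.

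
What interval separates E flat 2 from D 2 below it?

minor second

Descending from Eb2 to D2 is the same interval as ascending D2 to Eb2.
D to E spans two letter names (D-E), so the interval is some kind of second.
A major second would be 2 semitones, but D2 to Eb2 is 1 — one semitone narrower, making it a minor second.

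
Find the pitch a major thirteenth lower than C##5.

Counting six letter names plus an octave down from C lands on E.
A major thirteenth is 21 semitones; 21 semitones down from C##5 gives E#3.

E#3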